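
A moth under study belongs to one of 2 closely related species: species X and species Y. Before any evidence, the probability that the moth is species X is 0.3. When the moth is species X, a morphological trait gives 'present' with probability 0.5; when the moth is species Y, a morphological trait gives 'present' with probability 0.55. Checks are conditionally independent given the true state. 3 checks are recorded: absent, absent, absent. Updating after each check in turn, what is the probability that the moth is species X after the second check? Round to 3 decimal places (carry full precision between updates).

0.346

After 'absent': P(species X) = 0.5·0.3000 / (0.5·0.3000 + 0.45·0.7000) ≈ 0.3226
After 'absent': P(species X) = 0.5·0.3226 / (0.5·0.3226 + 0.45·0.6774) ≈ 0.3460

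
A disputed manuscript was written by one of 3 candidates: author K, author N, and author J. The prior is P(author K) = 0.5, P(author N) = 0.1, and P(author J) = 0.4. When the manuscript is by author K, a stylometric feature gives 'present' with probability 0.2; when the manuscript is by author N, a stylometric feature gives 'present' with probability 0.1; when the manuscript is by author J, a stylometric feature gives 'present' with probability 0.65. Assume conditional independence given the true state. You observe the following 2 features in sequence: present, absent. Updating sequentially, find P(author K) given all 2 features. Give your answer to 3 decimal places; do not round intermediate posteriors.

0.444

Each posterior becomes the prior for the next update.
After 'present': normaliser = 0.2·0.5000 + 0.1·0.1000 + 0.65·0.4000; P(author K) ≈ 0.2703, P(author N) ≈ 0.0270, P(author J) ≈ 0.7027
After 'absent': normaliser = 0.8·0.2703 + 0.9·0.0270 + 0.35·0.7027; P(author K) ≈ 0.4444, P(author N) ≈ 0.0500, P(author J) ≈ 0.5056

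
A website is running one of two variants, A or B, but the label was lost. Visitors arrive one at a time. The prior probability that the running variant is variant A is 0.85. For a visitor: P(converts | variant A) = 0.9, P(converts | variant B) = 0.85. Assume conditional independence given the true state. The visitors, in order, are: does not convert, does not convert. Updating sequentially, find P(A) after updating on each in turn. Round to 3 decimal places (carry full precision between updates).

0.716

Apply Bayes' rule sequentially, carrying P(A) forward.
After 'does not convert': P(A) = 0.1·0.8500 / (0.1·0.8500 + 0.15·0.1500) ≈ 0.7907
After 'does not convert': P(A) = 0.1·0.7907 / (0.1·0.7907 + 0.15·0.2093) ≈ 0.7158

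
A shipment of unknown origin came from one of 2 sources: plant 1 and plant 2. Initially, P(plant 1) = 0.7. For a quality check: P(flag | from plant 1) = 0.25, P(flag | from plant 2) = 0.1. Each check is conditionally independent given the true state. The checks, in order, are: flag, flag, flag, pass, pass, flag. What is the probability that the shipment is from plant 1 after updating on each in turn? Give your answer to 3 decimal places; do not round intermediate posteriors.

Apply Bayes' rule sequentially, carrying P(plant 1) forward.
After 'flag': P(plant 1) = 0.25·0.7000 / (0.25·0.7000 + 0.1·0.3000) ≈ 0.8537
After 'flag': P(plant 1) = 0.25·0.8537 / (0.25·0.8537 + 0.1·0.1463) ≈ 0.9358
After 'flag': P(plant 1) = 0.25·0.9358 / (0.25·0.9358 + 0.1·0.0642) ≈ 0.9733
After 'pass': P(plant 1) = 0.75·0.9733 / (0.75·0.9733 + 0.9·0.0267) ≈ 0.9681
After 'pass': P(plant 1) = 0.75·0.9681 / (0.75·0.9681 + 0.9·0.0319) ≈ 0.9620
After 'flag': P(plant 1) = 0.25·0.9620 / (0.25·0.9620 + 0.1·0.0380) ≈ 0.9844

0.984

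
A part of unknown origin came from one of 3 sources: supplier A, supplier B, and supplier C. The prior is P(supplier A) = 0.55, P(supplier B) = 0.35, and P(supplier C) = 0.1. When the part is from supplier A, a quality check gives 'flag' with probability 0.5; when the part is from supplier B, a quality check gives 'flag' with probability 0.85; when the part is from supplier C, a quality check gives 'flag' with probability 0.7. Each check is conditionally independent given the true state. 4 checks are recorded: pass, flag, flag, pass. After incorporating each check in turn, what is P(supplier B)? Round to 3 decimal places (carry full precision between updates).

0.128

After 'pass': normaliser = 0.5·0.5500 + 0.15·0.3500 + 0.3·0.1000; P(supplier A) ≈ 0.7692, P(supplier B) ≈ 0.1469, P(supplier C) ≈ 0.0839
After 'flag': normaliser = 0.5·0.7692 + 0.85·0.1469 + 0.7·0.0839; P(supplier A) ≈ 0.6769, P(supplier B) ≈ 0.2197, P(supplier C) ≈ 0.1034
After 'flag': normaliser = 0.5·0.6769 + 0.85·0.2197 + 0.7·0.1034; P(supplier A) ≈ 0.5664, P(supplier B) ≈ 0.3125, P(supplier C) ≈ 0.1211
After 'pass': normaliser = 0.5·0.5664 + 0.15·0.3125 + 0.3·0.1211; P(supplier A) ≈ 0.7729, P(supplier B) ≈ 0.1279, P(supplier C) ≈ 0.0992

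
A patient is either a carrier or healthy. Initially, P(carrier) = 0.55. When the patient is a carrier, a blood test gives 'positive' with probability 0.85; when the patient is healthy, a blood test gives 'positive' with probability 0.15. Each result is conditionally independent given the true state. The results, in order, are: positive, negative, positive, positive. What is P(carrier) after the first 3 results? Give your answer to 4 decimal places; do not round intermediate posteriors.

After 'positive': P(carrier) = 0.85·0.5500 / (0.85·0.5500 + 0.15·0.4500) ≈ 0.8738
After 'negative': P(carrier) = 0.15·0.8738 / (0.15·0.8738 + 0.85·0.1262) ≈ 0.5500
After 'positive': P(carrier) = 0.85·0.5500 / (0.85·0.5500 + 0.15·0.4500) ≈ 0.8738

0.8738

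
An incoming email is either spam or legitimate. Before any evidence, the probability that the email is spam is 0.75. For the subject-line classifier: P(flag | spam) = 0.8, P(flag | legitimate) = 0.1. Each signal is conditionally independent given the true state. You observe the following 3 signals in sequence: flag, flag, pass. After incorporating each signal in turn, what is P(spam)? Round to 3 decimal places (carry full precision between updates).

0.977

After 'flag': P(spam) = 0.8·0.7500 / (0.8·0.7500 + 0.1·0.2500) ≈ 0.9600
After 'flag': P(spam) = 0.8·0.9600 / (0.8·0.9600 + 0.1·0.0400) ≈ 0.9948
After 'pass': P(spam) = 0.2·0.9948 / (0.2·0.9948 + 0.9·0.0052) ≈ 0.9771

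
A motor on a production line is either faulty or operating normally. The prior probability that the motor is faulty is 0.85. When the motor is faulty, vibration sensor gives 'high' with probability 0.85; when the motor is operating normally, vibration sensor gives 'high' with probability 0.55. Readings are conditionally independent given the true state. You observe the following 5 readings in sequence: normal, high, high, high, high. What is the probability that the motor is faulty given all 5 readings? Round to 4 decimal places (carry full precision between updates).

0.9151

After 'normal': P(faulty) = 0.15·0.8500 / (0.15·0.8500 + 0.45·0.1500) ≈ 0.6538
After 'high': P(faulty) = 0.85·0.6538 / (0.85·0.6538 + 0.55·0.3462) ≈ 0.7448
After 'high': P(faulty) = 0.85·0.7448 / (0.85·0.7448 + 0.55·0.2552) ≈ 0.8186
After 'high': P(faulty) = 0.85·0.8186 / (0.85·0.8186 + 0.55·0.1814) ≈ 0.8746
After 'high': P(faulty) = 0.85·0.8746 / (0.85·0.8746 + 0.55·0.1254) ≈ 0.9151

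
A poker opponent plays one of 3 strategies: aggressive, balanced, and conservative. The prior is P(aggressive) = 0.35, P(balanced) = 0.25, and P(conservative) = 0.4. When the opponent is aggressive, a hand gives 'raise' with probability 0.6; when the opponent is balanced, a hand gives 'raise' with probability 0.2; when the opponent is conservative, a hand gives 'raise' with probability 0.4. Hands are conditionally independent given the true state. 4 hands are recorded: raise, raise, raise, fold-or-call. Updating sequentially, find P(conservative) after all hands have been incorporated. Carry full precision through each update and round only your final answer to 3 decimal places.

0.325

After 'raise': normaliser = 0.6·0.3500 + 0.2·0.2500 + 0.4·0.4000; P(aggressive) ≈ 0.5000, P(balanced) ≈ 0.1190, P(conservative) ≈ 0.3810
After 'raise': normaliser = 0.6·0.5000 + 0.2·0.1190 + 0.4·0.3810; P(aggressive) ≈ 0.6300, P(balanced) ≈ 0.0500, P(conservative) ≈ 0.3200
After 'raise': normaliser = 0.6·0.6300 + 0.2·0.0500 + 0.4·0.3200; P(aggressive) ≈ 0.7326, P(balanced) ≈ 0.0194, P(conservative) ≈ 0.2481
After 'fold-or-call': normaliser = 0.4·0.7326 + 0.8·0.0194 + 0.6·0.2481; P(aggressive) ≈ 0.6407, P(balanced) ≈ 0.0339, P(conservative) ≈ 0.3254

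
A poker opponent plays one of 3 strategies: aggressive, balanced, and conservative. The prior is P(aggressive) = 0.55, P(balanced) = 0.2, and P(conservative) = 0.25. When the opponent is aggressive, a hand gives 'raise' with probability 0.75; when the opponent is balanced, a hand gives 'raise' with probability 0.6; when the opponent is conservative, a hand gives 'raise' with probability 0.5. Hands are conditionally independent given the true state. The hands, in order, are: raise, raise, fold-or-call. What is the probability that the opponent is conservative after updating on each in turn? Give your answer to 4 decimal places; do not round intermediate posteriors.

Each posterior becomes the prior for the next update.
After 'raise': normaliser = 0.75·0.5500 + 0.6·0.2000 + 0.5·0.2500; P(aggressive) ≈ 0.6274, P(balanced) ≈ 0.1825, P(conservative) ≈ 0.1901
After 'raise': normaliser = 0.75·0.6274 + 0.6·0.1825 + 0.5·0.1901; P(aggressive) ≈ 0.6970, P(balanced) ≈ 0.1622, P(conservative) ≈ 0.1408
After 'fold-or-call': normaliser = 0.25·0.6970 + 0.4·0.1622 + 0.5·0.1408; P(aggressive) ≈ 0.5629, P(balanced) ≈ 0.2096, P(conservative) ≈ 0.2274

0.2274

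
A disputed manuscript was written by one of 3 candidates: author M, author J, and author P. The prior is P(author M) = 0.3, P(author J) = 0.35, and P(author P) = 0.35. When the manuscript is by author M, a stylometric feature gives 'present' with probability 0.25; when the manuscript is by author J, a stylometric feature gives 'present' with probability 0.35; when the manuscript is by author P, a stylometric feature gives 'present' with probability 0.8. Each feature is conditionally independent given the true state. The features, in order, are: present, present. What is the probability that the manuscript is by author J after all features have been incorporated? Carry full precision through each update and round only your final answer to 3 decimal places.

After 'present': normaliser = 0.25·0.3000 + 0.35·0.3500 + 0.8·0.3500; P(author M) ≈ 0.1571, P(author J) ≈ 0.2565, P(author P) ≈ 0.5864
After 'present': normaliser = 0.25·0.1571 + 0.35·0.2565 + 0.8·0.5864; P(author M) ≈ 0.0656, P(author J) ≈ 0.1501, P(author P) ≈ 0.7842

0.150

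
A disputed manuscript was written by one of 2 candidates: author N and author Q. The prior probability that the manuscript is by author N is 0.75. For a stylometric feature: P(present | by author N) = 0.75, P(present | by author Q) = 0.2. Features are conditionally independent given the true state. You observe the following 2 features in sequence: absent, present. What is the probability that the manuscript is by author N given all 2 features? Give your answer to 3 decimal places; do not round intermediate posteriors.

After 'absent': P(author N) = 0.25·0.7500 / (0.25·0.7500 + 0.8·0.2500) ≈ 0.4839
After 'present': P(author N) = 0.75·0.4839 / (0.75·0.4839 + 0.2·0.5161) ≈ 0.7785

0.779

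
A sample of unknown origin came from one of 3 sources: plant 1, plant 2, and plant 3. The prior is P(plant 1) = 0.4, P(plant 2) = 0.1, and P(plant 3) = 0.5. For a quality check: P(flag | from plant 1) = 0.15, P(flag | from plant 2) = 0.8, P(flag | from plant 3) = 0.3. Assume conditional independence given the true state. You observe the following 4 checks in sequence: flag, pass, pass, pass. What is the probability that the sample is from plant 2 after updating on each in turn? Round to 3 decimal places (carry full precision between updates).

Each posterior becomes the prior for the next update.
After 'flag': normaliser = 0.15·0.4000 + 0.8·0.1000 + 0.3·0.5000; P(plant 1) ≈ 0.2069, P(plant 2) ≈ 0.2759, P(plant 3) ≈ 0.5172
After 'pass': normaliser = 0.85·0.2069 + 0.2·0.2759 + 0.7·0.5172; P(plant 1) ≈ 0.2965, P(plant 2) ≈ 0.0930, P(plant 3) ≈ 0.6105
After 'pass': normaliser = 0.85·0.2965 + 0.2·0.0930 + 0.7·0.6105; P(plant 1) ≈ 0.3611, P(plant 2) ≈ 0.0267, P(plant 3) ≈ 0.6122
After 'pass': normaliser = 0.85·0.3611 + 0.2·0.0267 + 0.7·0.6122; P(plant 1) ≈ 0.4143, P(plant 2) ≈ 0.0072, P(plant 3) ≈ 0.5785

0.007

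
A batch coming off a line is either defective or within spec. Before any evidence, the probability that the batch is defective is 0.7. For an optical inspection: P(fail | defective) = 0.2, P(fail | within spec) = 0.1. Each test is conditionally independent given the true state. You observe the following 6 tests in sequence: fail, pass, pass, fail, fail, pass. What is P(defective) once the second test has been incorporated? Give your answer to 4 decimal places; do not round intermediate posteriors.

0.8058

After 'fail': P(defective) = 0.2·0.7000 / (0.2·0.7000 + 0.1·0.3000) ≈ 0.8235
After 'pass': P(defective) = 0.8·0.8235 / (0.8·0.8235 + 0.9·0.1765) ≈ 0.8058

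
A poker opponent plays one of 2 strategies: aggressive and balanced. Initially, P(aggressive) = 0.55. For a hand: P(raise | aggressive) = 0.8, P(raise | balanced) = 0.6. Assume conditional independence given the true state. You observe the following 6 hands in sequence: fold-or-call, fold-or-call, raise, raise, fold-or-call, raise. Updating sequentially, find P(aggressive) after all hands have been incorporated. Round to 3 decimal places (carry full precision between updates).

0.266

Each posterior becomes the prior for the next update.
After 'fold-or-call': P(aggressive) = 0.2·0.5500 / (0.2·0.5500 + 0.4·0.4500) ≈ 0.3793
After 'fold-or-call': P(aggressive) = 0.2·0.3793 / (0.2·0.3793 + 0.4·0.6207) ≈ 0.2340
After 'raise': P(aggressive) = 0.8·0.2340 / (0.8·0.2340 + 0.6·0.7660) ≈ 0.2895
After 'raise': P(aggressive) = 0.8·0.2895 / (0.8·0.2895 + 0.6·0.7105) ≈ 0.3520
After 'fold-or-call': P(aggressive) = 0.2·0.3520 / (0.2·0.3520 + 0.4·0.6480) ≈ 0.2136
After 'raise': P(aggressive) = 0.8·0.2136 / (0.8·0.2136 + 0.6·0.7864) ≈ 0.2659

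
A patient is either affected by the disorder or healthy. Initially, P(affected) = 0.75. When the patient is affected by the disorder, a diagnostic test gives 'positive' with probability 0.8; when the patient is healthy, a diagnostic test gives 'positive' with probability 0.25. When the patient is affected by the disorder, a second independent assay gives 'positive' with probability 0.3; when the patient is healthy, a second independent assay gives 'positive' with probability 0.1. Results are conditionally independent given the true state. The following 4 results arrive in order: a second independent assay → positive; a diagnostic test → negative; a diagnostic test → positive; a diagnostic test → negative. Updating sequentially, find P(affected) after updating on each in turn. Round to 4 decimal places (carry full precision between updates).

0.6719

After a second independent assay='positive': P(affected) = 0.3·0.7500 / (0.3·0.7500 + 0.1·0.2500) ≈ 0.9000
After a diagnostic test='negative': P(affected) = 0.2·0.9000 / (0.2·0.9000 + 0.75·0.1000) ≈ 0.7059
After a diagnostic test='positive': P(affected) = 0.8·0.7059 / (0.8·0.7059 + 0.25·0.2941) ≈ 0.8848
After a diagnostic test='negative': P(affected) = 0.2·0.8848 / (0.2·0.8848 + 0.75·0.1152) ≈ 0.6719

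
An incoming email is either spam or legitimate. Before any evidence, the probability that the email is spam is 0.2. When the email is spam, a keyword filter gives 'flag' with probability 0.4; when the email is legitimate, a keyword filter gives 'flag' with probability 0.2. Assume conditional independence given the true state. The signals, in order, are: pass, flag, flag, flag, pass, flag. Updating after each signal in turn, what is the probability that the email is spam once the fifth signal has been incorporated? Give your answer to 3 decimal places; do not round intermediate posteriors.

Each posterior becomes the prior for the next update.
After 'pass': P(spam) = 0.6·0.2000 / (0.6·0.2000 + 0.8·0.8000) ≈ 0.1579
After 'flag': P(spam) = 0.4·0.1579 / (0.4·0.1579 + 0.2·0.8421) ≈ 0.2727
After 'flag': P(spam) = 0.4·0.2727 / (0.4·0.2727 + 0.2·0.7273) ≈ 0.4286
After 'flag': P(spam) = 0.4·0.4286 / (0.4·0.4286 + 0.2·0.5714) ≈ 0.6000
After 'pass': P(spam) = 0.6·0.6000 / (0.6·0.6000 + 0.8·0.4000) ≈ 0.5294

0.529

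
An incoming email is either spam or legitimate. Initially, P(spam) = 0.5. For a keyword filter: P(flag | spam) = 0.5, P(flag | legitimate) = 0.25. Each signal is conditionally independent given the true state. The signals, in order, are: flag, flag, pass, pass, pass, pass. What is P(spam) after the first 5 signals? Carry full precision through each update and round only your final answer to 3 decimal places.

After 'flag': P(spam) = 0.5·0.5000 / (0.5·0.5000 + 0.25·0.5000) ≈ 0.6667
After 'flag': P(spam) = 0.5·0.6667 / (0.5·0.6667 + 0.25·0.3333) ≈ 0.8000
After 'pass': P(spam) = 0.5·0.8000 / (0.5·0.8000 + 0.75·0.2000) ≈ 0.7273
After 'pass': P(spam) = 0.5·0.7273 / (0.5·0.7273 + 0.75·0.2727) ≈ 0.6400
After 'pass': P(spam) = 0.5·0.6400 / (0.5·0.6400 + 0.75·0.3600) ≈ 0.5424

0.542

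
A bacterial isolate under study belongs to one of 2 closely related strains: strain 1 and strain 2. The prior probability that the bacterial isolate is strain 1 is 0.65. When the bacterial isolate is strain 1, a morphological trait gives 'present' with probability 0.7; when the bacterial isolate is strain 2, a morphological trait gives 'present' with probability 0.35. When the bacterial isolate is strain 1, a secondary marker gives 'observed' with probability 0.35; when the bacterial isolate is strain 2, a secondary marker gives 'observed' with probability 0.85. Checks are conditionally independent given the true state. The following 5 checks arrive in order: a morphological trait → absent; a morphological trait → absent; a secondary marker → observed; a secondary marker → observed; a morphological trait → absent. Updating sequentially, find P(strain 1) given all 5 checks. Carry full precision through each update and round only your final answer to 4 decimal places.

After a morphological trait='absent': P(strain 1) = 0.3·0.6500 / (0.3·0.6500 + 0.65·0.3500) ≈ 0.4615
After a morphological trait='absent': P(strain 1) = 0.3·0.4615 / (0.3·0.4615 + 0.65·0.5385) ≈ 0.2835
After a secondary marker='observed': P(strain 1) = 0.35·0.2835 / (0.35·0.2835 + 0.85·0.7165) ≈ 0.1401
After a secondary marker='observed': P(strain 1) = 0.35·0.1401 / (0.35·0.1401 + 0.85·0.8599) ≈ 0.0629
After a morphological trait='absent': P(strain 1) = 0.3·0.0629 / (0.3·0.0629 + 0.65·0.9371) ≈ 0.0300

0.0300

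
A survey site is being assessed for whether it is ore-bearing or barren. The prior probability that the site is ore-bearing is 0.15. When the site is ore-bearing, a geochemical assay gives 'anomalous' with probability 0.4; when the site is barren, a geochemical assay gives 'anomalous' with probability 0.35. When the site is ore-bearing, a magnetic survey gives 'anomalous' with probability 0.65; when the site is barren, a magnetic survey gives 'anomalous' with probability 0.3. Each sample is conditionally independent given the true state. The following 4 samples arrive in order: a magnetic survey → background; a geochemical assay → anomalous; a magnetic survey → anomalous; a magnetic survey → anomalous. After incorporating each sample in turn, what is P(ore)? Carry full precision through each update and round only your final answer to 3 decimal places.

After a magnetic survey='background': P(ore) = 0.35·0.1500 / (0.35·0.1500 + 0.7·0.8500) ≈ 0.0811
After a geochemical assay='anomalous': P(ore) = 0.4·0.0811 / (0.4·0.0811 + 0.35·0.9189) ≈ 0.0916
After a magnetic survey='anomalous': P(ore) = 0.65·0.0916 / (0.65·0.0916 + 0.3·0.9084) ≈ 0.1793
After a magnetic survey='anomalous': P(ore) = 0.65·0.1793 / (0.65·0.1793 + 0.3·0.8207) ≈ 0.3213

0.321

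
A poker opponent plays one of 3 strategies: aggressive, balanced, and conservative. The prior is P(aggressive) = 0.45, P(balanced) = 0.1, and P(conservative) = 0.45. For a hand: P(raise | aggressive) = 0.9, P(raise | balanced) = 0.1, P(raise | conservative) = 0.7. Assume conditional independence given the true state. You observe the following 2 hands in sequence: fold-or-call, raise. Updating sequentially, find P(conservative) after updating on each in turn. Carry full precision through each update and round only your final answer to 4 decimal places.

0.6563

Each posterior becomes the prior for the next update.
After 'fold-or-call': normaliser = 0.1·0.4500 + 0.9·0.1000 + 0.3·0.4500; P(aggressive) ≈ 0.1667, P(balanced) ≈ 0.3333, P(conservative) ≈ 0.5000
After 'raise': normaliser = 0.9·0.1667 + 0.1·0.3333 + 0.7·0.5000; P(aggressive) ≈ 0.2812, P(balanced) ≈ 0.0625, P(conservative) ≈ 0.6562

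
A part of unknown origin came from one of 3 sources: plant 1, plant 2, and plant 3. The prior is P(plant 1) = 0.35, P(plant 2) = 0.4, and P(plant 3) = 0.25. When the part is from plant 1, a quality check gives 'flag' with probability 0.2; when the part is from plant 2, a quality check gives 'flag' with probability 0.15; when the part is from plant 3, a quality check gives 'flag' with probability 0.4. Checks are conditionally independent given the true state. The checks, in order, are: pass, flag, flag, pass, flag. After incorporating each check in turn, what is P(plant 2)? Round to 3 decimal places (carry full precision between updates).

0.114

Apply Bayes' rule sequentially, carrying P(plant 2) forward.
After 'pass': normaliser = 0.8·0.3500 + 0.85·0.4000 + 0.6·0.2500; P(plant 1) ≈ 0.3636, P(plant 2) ≈ 0.4416, P(plant 3) ≈ 0.1948
After 'flag': normaliser = 0.2·0.3636 + 0.15·0.4416 + 0.4·0.1948; P(plant 1) ≈ 0.3353, P(plant 2) ≈ 0.3054, P(plant 3) ≈ 0.3593
After 'flag': normaliser = 0.2·0.3353 + 0.15·0.3054 + 0.4·0.3593; P(plant 1) ≈ 0.2614, P(plant 2) ≈ 0.1785, P(plant 3) ≈ 0.5601
After 'pass': normaliser = 0.8·0.2614 + 0.85·0.1785 + 0.6·0.5601; P(plant 1) ≈ 0.3000, P(plant 2) ≈ 0.2177, P(plant 3) ≈ 0.4822
After 'flag': normaliser = 0.2·0.3000 + 0.15·0.2177 + 0.4·0.4822; P(plant 1) ≈ 0.2101, P(plant 2) ≈ 0.1144, P(plant 3) ≈ 0.6755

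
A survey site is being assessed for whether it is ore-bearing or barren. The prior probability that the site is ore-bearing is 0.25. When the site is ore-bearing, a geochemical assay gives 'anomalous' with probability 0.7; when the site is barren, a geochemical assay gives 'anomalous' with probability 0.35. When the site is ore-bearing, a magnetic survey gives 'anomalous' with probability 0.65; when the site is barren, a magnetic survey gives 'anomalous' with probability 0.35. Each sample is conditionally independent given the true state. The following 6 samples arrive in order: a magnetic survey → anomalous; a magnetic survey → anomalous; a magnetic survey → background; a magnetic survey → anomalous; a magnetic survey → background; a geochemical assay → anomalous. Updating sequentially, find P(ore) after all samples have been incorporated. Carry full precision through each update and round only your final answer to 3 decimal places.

0.553

Each posterior becomes the prior for the next update.
After a magnetic survey='anomalous': P(ore) = 0.65·0.2500 / (0.65·0.2500 + 0.35·0.7500) ≈ 0.3824
After a magnetic survey='anomalous': P(ore) = 0.65·0.3824 / (0.65·0.3824 + 0.35·0.6176) ≈ 0.5348
After a magnetic survey='background': P(ore) = 0.35·0.5348 / (0.35·0.5348 + 0.65·0.4652) ≈ 0.3824
After a magnetic survey='anomalous': P(ore) = 0.65·0.3824 / (0.65·0.3824 + 0.35·0.6176) ≈ 0.5348
After a magnetic survey='background': P(ore) = 0.35·0.5348 / (0.35·0.5348 + 0.65·0.4652) ≈ 0.3824
After a geochemical assay='anomalous': P(ore) = 0.7·0.3824 / (0.7·0.3824 + 0.35·0.6176) ≈ 0.5532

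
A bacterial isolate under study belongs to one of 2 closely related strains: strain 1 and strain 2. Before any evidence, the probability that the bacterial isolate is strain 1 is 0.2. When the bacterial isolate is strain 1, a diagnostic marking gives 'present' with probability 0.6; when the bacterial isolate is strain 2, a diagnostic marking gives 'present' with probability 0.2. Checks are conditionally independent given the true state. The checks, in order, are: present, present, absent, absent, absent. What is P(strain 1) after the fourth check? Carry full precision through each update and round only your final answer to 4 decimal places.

Apply Bayes' rule sequentially, carrying P(strain 1) forward.
After 'present': P(strain 1) = 0.6·0.2000 / (0.6·0.2000 + 0.2·0.8000) ≈ 0.4286
After 'present': P(strain 1) = 0.6·0.4286 / (0.6·0.4286 + 0.2·0.5714) ≈ 0.6923
After 'absent': P(strain 1) = 0.4·0.6923 / (0.4·0.6923 + 0.8·0.3077) ≈ 0.5294
After 'absent': P(strain 1) = 0.4·0.5294 / (0.4·0.5294 + 0.8·0.4706) ≈ 0.3600

0.3600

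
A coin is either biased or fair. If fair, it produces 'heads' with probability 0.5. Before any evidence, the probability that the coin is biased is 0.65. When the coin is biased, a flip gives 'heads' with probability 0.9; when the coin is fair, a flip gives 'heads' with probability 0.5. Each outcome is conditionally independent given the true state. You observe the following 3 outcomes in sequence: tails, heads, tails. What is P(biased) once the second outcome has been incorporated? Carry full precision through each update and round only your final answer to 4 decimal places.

0.4007

After 'tails': P(biased) = 0.1·0.6500 / (0.1·0.6500 + 0.5·0.3500) ≈ 0.2708
After 'heads': P(biased) = 0.9·0.2708 / (0.9·0.2708 + 0.5·0.7292) ≈ 0.4007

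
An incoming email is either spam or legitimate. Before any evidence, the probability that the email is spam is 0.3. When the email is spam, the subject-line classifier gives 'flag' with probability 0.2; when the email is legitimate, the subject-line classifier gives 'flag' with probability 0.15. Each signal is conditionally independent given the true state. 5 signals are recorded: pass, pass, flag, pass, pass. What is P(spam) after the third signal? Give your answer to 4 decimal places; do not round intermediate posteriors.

After 'pass': P(spam) = 0.8·0.3000 / (0.8·0.3000 + 0.85·0.7000) ≈ 0.2874
After 'pass': P(spam) = 0.8·0.2874 / (0.8·0.2874 + 0.85·0.7126) ≈ 0.2752
After 'flag': P(spam) = 0.2·0.2752 / (0.2·0.2752 + 0.15·0.7248) ≈ 0.3361

0.3361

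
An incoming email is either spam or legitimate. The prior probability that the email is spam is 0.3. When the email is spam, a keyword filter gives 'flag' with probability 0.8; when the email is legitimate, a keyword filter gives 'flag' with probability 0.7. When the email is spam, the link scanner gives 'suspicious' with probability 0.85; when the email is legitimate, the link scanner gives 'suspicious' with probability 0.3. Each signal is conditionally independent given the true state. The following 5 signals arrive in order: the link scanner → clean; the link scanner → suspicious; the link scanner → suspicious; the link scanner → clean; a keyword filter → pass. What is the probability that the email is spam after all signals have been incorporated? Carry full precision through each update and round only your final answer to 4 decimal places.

0.0953

After the link scanner='clean': P(spam) = 0.15·0.3000 / (0.15·0.3000 + 0.7·0.7000) ≈ 0.0841
After the link scanner='suspicious': P(spam) = 0.85·0.0841 / (0.85·0.0841 + 0.3·0.9159) ≈ 0.2065
After the link scanner='suspicious': P(spam) = 0.85·0.2065 / (0.85·0.2065 + 0.3·0.7935) ≈ 0.4244
After the link scanner='clean': P(spam) = 0.15·0.4244 / (0.15·0.4244 + 0.7·0.5756) ≈ 0.1364
After a keyword filter='pass': P(spam) = 0.2·0.1364 / (0.2·0.1364 + 0.3·0.8636) ≈ 0.0953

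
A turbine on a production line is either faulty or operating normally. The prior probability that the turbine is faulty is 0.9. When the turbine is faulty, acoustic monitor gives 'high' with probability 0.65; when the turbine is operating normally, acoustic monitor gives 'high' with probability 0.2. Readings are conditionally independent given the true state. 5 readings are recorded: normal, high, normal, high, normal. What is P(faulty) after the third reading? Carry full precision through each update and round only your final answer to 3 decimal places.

0.848

Apply Bayes' rule sequentially, carrying P(faulty) forward.
After 'normal': P(faulty) = 0.35·0.9000 / (0.35·0.9000 + 0.8·0.1000) ≈ 0.7975
After 'high': P(faulty) = 0.65·0.7975 / (0.65·0.7975 + 0.2·0.2025) ≈ 0.9275
After 'normal': P(faulty) = 0.35·0.9275 / (0.35·0.9275 + 0.8·0.0725) ≈ 0.8485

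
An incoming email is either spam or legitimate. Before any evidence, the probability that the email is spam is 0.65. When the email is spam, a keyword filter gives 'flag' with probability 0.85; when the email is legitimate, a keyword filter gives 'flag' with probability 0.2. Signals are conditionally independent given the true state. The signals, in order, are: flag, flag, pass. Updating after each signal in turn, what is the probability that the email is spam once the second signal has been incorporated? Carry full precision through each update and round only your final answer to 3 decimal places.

0.971

After 'flag': P(spam) = 0.85·0.6500 / (0.85·0.6500 + 0.2·0.3500) ≈ 0.8876
After 'flag': P(spam) = 0.85·0.8876 / (0.85·0.8876 + 0.2·0.1124) ≈ 0.9711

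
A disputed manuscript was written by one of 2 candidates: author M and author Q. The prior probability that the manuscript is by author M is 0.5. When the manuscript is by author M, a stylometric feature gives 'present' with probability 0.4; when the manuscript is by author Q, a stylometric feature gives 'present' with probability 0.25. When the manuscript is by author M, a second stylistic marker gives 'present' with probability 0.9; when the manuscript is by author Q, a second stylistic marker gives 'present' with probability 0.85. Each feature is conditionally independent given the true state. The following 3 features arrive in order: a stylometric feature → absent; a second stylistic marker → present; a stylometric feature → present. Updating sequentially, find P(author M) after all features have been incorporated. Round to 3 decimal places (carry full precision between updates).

0.575

After a stylometric feature='absent': P(author M) = 0.6·0.5000 / (0.6·0.5000 + 0.75·0.5000) ≈ 0.4444
After a second stylistic marker='present': P(author M) = 0.9·0.4444 / (0.9·0.4444 + 0.85·0.5556) ≈ 0.4586
After a stylometric feature='present': P(author M) = 0.4·0.4586 / (0.4·0.4586 + 0.25·0.5414) ≈ 0.5754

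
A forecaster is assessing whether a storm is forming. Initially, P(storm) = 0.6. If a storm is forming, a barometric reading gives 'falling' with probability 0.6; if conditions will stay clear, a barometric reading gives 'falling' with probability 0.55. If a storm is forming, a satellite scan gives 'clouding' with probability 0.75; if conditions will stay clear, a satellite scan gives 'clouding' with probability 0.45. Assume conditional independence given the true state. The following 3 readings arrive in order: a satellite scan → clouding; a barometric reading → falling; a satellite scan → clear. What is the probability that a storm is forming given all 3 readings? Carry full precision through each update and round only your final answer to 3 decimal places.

After a satellite scan='clouding': P(storm) = 0.75·0.6000 / (0.75·0.6000 + 0.45·0.4000) ≈ 0.7143
After a barometric reading='falling': P(storm) = 0.6·0.7143 / (0.6·0.7143 + 0.55·0.2857) ≈ 0.7317
After a satellite scan='clear': P(storm) = 0.25·0.7317 / (0.25·0.7317 + 0.55·0.2683) ≈ 0.5535

0.554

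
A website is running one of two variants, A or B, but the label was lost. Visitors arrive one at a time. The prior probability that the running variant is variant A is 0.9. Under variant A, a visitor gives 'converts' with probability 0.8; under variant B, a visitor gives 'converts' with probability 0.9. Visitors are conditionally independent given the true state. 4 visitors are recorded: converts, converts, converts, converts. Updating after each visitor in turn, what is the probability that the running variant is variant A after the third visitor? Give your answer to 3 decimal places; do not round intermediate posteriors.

0.863

After 'converts': P(A) = 0.8·0.9000 / (0.8·0.9000 + 0.9·0.1000) ≈ 0.8889
After 'converts': P(A) = 0.8·0.8889 / (0.8·0.8889 + 0.9·0.1111) ≈ 0.8767
After 'converts': P(A) = 0.8·0.8767 / (0.8·0.8767 + 0.9·0.1233) ≈ 0.8634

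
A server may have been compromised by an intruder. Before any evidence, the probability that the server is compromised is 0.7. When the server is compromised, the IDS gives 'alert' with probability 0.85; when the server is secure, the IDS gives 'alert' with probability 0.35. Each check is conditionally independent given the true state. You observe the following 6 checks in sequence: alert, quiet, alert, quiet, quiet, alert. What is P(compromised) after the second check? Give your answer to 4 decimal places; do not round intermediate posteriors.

0.5667

After 'alert': P(compromised) = 0.85·0.7000 / (0.85·0.7000 + 0.35·0.3000) ≈ 0.8500
After 'quiet': P(compromised) = 0.15·0.8500 / (0.15·0.8500 + 0.65·0.1500) ≈ 0.5667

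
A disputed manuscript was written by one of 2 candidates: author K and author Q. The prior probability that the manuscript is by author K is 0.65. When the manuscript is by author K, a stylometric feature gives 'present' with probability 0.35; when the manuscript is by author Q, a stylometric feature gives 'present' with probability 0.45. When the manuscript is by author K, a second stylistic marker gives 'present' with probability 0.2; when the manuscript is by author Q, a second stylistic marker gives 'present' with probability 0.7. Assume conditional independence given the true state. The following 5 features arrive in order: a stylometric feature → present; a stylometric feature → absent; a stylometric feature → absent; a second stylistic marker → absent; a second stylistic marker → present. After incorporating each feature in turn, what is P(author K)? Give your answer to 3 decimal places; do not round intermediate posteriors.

0.606

After a stylometric feature='present': P(author K) = 0.35·0.6500 / (0.35·0.6500 + 0.45·0.3500) ≈ 0.5909
After a stylometric feature='absent': P(author K) = 0.65·0.5909 / (0.65·0.5909 + 0.55·0.4091) ≈ 0.6306
After a stylometric feature='absent': P(author K) = 0.65·0.6306 / (0.65·0.6306 + 0.55·0.3694) ≈ 0.6686
After a second stylistic marker='absent': P(author K) = 0.8·0.6686 / (0.8·0.6686 + 0.3·0.3314) ≈ 0.8433
After a second stylistic marker='present': P(author K) = 0.2·0.8433 / (0.2·0.8433 + 0.7·0.1567) ≈ 0.6058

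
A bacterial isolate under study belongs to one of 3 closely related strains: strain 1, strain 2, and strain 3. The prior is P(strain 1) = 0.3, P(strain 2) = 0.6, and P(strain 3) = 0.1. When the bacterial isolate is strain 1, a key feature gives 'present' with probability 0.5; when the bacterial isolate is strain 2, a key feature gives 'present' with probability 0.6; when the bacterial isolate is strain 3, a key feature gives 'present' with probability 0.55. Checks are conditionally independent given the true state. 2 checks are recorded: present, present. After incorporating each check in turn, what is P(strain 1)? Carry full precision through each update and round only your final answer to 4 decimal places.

After 'present': normaliser = 0.5·0.3000 + 0.6·0.6000 + 0.55·0.1000; P(strain 1) ≈ 0.2655, P(strain 2) ≈ 0.6372, P(strain 3) ≈ 0.0973
After 'present': normaliser = 0.5·0.2655 + 0.6·0.6372 + 0.55·0.0973; P(strain 1) ≈ 0.2335, P(strain 2) ≈ 0.6724, P(strain 3) ≈ 0.0942

0.2335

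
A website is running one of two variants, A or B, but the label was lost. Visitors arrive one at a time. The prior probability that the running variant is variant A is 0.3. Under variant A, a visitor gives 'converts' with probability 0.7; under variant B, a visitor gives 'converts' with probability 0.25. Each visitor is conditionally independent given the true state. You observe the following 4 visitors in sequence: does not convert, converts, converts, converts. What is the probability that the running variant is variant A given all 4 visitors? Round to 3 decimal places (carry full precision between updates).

Each posterior becomes the prior for the next update.
After 'does not convert': P(A) = 0.3·0.3000 / (0.3·0.3000 + 0.75·0.7000) ≈ 0.1463
After 'converts': P(A) = 0.7·0.1463 / (0.7·0.1463 + 0.25·0.8537) ≈ 0.3243
After 'converts': P(A) = 0.7·0.3243 / (0.7·0.3243 + 0.25·0.6757) ≈ 0.5734
After 'converts': P(A) = 0.7·0.5734 / (0.7·0.5734 + 0.25·0.4266) ≈ 0.7901

0.790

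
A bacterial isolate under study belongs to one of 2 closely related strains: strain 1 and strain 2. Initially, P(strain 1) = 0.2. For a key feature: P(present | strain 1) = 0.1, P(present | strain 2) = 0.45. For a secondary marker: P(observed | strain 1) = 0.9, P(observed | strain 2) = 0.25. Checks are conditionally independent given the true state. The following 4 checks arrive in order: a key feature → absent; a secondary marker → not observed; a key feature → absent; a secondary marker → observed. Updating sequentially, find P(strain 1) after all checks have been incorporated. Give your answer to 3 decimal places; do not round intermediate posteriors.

After a key feature='absent': P(strain 1) = 0.9·0.2000 / (0.9·0.2000 + 0.55·0.8000) ≈ 0.2903
After a secondary marker='not observed': P(strain 1) = 0.1·0.2903 / (0.1·0.2903 + 0.75·0.7097) ≈ 0.0517
After a key feature='absent': P(strain 1) = 0.9·0.0517 / (0.9·0.0517 + 0.55·0.9483) ≈ 0.0819
After a secondary marker='observed': P(strain 1) = 0.9·0.0819 / (0.9·0.0819 + 0.25·0.9181) ≈ 0.2432

0.243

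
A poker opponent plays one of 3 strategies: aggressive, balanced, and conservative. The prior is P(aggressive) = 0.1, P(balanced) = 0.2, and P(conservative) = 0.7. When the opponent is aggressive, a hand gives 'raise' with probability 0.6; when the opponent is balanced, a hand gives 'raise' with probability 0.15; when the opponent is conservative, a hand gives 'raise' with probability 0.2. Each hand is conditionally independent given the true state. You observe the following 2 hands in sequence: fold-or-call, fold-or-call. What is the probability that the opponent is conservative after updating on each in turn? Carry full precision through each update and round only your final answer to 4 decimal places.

0.7362

After 'fold-or-call': normaliser = 0.4·0.1000 + 0.85·0.2000 + 0.8·0.7000; P(aggressive) ≈ 0.0519, P(balanced) ≈ 0.2208, P(conservative) ≈ 0.7273
After 'fold-or-call': normaliser = 0.4·0.0519 + 0.85·0.2208 + 0.8·0.7273; P(aggressive) ≈ 0.0263, P(balanced) ≈ 0.2375, P(conservative) ≈ 0.7362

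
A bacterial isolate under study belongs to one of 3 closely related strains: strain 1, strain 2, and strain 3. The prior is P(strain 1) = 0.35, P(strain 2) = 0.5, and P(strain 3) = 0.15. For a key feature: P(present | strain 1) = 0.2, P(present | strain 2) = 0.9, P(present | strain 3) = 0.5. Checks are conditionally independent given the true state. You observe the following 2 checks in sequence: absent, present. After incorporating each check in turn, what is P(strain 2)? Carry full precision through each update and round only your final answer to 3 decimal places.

0.325

Apply Bayes' rule sequentially, carrying P(strain 2) forward.
After 'absent': normaliser = 0.8·0.3500 + 0.1·0.5000 + 0.5·0.1500; P(strain 1) ≈ 0.6914, P(strain 2) ≈ 0.1235, P(strain 3) ≈ 0.1852
After 'present': normaliser = 0.2·0.6914 + 0.9·0.1235 + 0.5·0.1852; P(strain 1) ≈ 0.4043, P(strain 2) ≈ 0.3249, P(strain 3) ≈ 0.2708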